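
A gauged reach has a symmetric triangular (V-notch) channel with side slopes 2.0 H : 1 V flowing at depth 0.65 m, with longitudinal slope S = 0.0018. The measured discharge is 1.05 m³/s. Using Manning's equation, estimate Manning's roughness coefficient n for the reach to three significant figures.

0.0150

A = z·y² = 2.0×0.65² = 0.8450 m²
P = 2y√(1+z²) = 2×0.65×√(1+2.0²) = 2.907 m
R = A/P = 0.8450/2.907 = 0.2907 m
n = (1/Q)·A·R^(2/3)·S^(1/2) = (1/1.05) × 0.8450 × 0.4388 × 0.04243 = 0.01498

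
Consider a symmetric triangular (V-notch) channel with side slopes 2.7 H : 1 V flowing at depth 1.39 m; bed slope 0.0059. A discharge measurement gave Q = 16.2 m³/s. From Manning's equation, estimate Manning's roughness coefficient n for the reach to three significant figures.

A = z·y² = 2.7×1.39² = 5.217 m²
P = 2y√(1+z²) = 2×1.39×√(1+2.7²) = 8.004 m
R = A/P = 5.217/8.004 = 0.6517 m
n = (1/Q)·A·R^(2/3)·S^(1/2) = (1/16.2) × 5.217 × 0.7517 × 0.07681 = 0.01859

0.0186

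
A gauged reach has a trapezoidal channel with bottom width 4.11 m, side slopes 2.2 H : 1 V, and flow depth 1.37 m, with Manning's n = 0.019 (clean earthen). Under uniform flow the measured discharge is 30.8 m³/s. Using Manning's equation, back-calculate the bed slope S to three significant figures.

0.00408

A = (b + z·y)·y = (4.11 + 2.2×1.37)×1.37 = 9.760 m²
P = b + 2y√(1+z²) = 4.11 + 2×1.37×√(1+2.2²) = 10.73 m
R = A/P = 9.760/10.73 = 0.9095 m
S = (Q·n / (1·A·R^(2/3)))² = (30.8×0.019 / (1×9.760×0.9387))² = 0.004080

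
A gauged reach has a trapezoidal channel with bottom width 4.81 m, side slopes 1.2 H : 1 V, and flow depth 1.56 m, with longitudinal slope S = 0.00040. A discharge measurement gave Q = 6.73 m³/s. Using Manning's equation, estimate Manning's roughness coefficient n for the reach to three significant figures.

0.0325

A = (b + z·y)·y = (4.81 + 1.2×1.56)×1.56 = 10.42 m²
P = b + 2y√(1+z²) = 4.81 + 2×1.56×√(1+1.2²) = 9.684 m
R = A/P = 10.42/9.684 = 1.076 m
n = (1/Q)·A·R^(2/3)·S^(1/2) = (1/6.73) × 10.42 × 1.050 × 0.02000 = 0.03254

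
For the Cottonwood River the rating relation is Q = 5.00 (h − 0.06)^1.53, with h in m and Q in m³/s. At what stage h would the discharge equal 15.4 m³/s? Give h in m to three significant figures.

2.15 m

h − h₀ = (Q/C)^(1/b) = (15.4/5.00)^(1/1.53) = 2.086 m
h = 0.06 + 2.086 = 2.146 m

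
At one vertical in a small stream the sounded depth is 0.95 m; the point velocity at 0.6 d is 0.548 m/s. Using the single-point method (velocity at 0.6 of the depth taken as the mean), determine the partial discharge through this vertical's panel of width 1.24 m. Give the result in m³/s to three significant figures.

v̄ = v₀.₆ = 0.548 m/s
q = v̄ × d × w = 0.5480 × 0.95 × 1.24 = 0.6455 m³/s

0.646 m³/s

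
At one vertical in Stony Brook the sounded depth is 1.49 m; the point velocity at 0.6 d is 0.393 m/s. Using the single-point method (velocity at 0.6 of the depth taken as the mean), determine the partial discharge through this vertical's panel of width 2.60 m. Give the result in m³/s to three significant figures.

v̄ = v₀.₆ = 0.393 m/s
q = v̄ × d × w = 0.3930 × 1.49 × 2.60 = 1.522 m³/s

1.52 m³/s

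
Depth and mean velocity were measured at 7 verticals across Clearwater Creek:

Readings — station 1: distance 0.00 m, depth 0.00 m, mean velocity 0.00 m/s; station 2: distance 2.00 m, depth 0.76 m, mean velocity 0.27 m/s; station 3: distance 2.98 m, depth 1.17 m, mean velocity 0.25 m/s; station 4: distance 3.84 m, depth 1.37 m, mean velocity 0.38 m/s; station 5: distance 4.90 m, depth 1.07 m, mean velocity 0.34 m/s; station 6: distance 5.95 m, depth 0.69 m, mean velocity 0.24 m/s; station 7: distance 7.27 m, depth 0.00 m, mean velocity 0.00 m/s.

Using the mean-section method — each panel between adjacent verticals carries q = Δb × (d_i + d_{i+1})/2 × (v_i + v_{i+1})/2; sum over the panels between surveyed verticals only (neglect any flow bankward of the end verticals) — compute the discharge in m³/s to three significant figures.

1.48 m³/s

Panel 1-2: Δb = 2 m, d̄ = (0.00+0.76)/2 = 0.38, v̄ = (0.00+0.27)/2 = 0.135 → q = 2×0.38×0.135 = 0.1026 m³/s
Panel 2-3: Δb = 0.98 m, d̄ = (0.76+1.17)/2 = 0.965, v̄ = (0.27+0.25)/2 = 0.26 → q = 0.98×0.965×0.26 = 0.2459 m³/s
Panel 3-4: Δb = 0.86 m, d̄ = (1.17+1.37)/2 = 1.27, v̄ = (0.25+0.38)/2 = 0.315 → q = 0.86×1.27×0.315 = 0.3440 m³/s
Panel 4-5: Δb = 1.06 m, d̄ = (1.37+1.07)/2 = 1.22, v̄ = (0.38+0.34)/2 = 0.36 → q = 1.06×1.22×0.36 = 0.4656 m³/s
Panel 5-6: Δb = 1.05 m, d̄ = (1.07+0.69)/2 = 0.88, v̄ = (0.34+0.24)/2 = 0.29 → q = 1.05×0.88×0.29 = 0.2680 m³/s
Panel 6-7: Δb = 1.32 m, d̄ = (0.69+0.00)/2 = 0.345, v̄ = (0.24+0.00)/2 = 0.12 → q = 1.32×0.345×0.12 = 0.05465 m³/s
Q = Σ q = 1.481 m³/s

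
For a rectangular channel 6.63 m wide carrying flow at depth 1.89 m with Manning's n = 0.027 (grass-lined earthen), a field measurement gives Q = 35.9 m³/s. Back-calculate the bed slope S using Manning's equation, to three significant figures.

0.00467

A = b·y = 6.63 × 1.89 = 12.53 m²
P = b + 2y = 6.63 + 2×1.89 = 10.41 m
R = A/P = 12.53/10.41 = 1.204 m
S = (Q·n / (1·A·R^(2/3)))² = (35.9×0.027 / (1×12.53×1.132))² = 0.004673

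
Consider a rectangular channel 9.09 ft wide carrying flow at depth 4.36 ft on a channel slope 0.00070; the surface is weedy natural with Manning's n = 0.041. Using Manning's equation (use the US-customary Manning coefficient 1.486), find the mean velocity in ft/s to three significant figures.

1.63 ft/s

A = b·y = 9.09 × 4.36 = 39.63 ft²
P = b + 2y = 9.09 + 2×4.36 = 17.81 ft
R = A/P = 39.63/17.81 = 2.225 ft
Q = (1.486/n)·A·R^(2/3)·S^(1/2) = (1.486/0.041) × 39.63 × 2.225^(2/3) × 0.00070^(1/2) = 64.78 ft³/s
V = Q/A = 64.78/39.63 = 1.634 ft/s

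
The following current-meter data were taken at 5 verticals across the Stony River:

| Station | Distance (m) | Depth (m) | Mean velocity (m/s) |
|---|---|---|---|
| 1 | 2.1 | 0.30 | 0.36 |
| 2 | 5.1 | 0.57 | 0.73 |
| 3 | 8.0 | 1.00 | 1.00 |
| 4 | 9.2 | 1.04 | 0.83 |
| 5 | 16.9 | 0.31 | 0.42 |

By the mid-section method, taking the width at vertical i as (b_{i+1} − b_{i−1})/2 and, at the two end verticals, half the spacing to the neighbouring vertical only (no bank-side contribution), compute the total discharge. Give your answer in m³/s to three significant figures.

w_1 = (5.1 − 2.1)/2 = 1.5 m; q_1 = 0.36 × 0.30 × 1.5 = 0.1620 m³/s
w_2 = (8.0 − 2.1)/2 = 2.95 m; q_2 = 0.73 × 0.57 × 2.95 = 1.227 m³/s
w_3 = (9.2 − 5.1)/2 = 2.05 m; q_3 = 1.00 × 1.00 × 2.05 = 2.050 m³/s
w_4 = (16.9 − 8.0)/2 = 4.45 m; q_4 = 0.83 × 1.04 × 4.45 = 3.841 m³/s
w_5 = (16.9 − 9.2)/2 = 3.85 m; q_5 = 0.42 × 0.31 × 3.85 = 0.5013 m³/s
Q = Σ qᵢ = 7.782 m³/s

7.78 m³/s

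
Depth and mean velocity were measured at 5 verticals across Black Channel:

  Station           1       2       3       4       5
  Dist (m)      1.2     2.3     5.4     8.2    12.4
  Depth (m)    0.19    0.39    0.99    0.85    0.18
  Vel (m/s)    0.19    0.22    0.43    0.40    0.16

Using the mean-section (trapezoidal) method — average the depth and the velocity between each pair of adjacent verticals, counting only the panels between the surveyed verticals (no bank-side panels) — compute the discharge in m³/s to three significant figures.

Panel 1-2: Δb = 1.1 m, d̄ = (0.19+0.39)/2 = 0.29, v̄ = (0.19+0.22)/2 = 0.205 → q = 1.1×0.29×0.205 = 0.06540 m³/s
Panel 2-3: Δb = 3.1 m, d̄ = (0.39+0.99)/2 = 0.69, v̄ = (0.22+0.43)/2 = 0.325 → q = 3.1×0.69×0.325 = 0.6952 m³/s
Panel 3-4: Δb = 2.8 m, d̄ = (0.99+0.85)/2 = 0.92, v̄ = (0.43+0.40)/2 = 0.415 → q = 2.8×0.92×0.415 = 1.069 m³/s
Panel 4-5: Δb = 4.2 m, d̄ = (0.85+0.18)/2 = 0.515, v̄ = (0.40+0.16)/2 = 0.28 → q = 4.2×0.515×0.28 = 0.6056 m³/s
Q = Σ q = 2.435 m³/s

2.44 m³/s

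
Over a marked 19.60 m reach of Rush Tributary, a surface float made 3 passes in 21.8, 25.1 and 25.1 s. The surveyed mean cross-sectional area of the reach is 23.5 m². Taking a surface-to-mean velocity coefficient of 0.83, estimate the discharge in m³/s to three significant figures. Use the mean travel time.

15.9 m³/s

t̄ = (21.8 + 25.1 + 25.1) / 3 = 24 s
v_surface = L / t̄ = 19.60 / 24 = 0.8167 m/s
v_mean = 0.83 × 0.8167 = 0.6778 m/s
Q = A × v_mean = 23.5 × 0.6778 = 15.93 m³/s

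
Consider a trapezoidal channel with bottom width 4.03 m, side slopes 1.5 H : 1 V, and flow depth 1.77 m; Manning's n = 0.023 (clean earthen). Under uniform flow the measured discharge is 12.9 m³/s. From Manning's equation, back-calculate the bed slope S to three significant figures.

A = (b + z·y)·y = (4.03 + 1.5×1.77)×1.77 = 11.83 m²
P = b + 2y√(1+z²) = 4.03 + 2×1.77×√(1+1.5²) = 10.41 m
R = A/P = 11.83/10.41 = 1.136 m
S = (Q·n / (1·A·R^(2/3)))² = (12.9×0.023 / (1×11.83×1.089))² = 0.0005302

0.000530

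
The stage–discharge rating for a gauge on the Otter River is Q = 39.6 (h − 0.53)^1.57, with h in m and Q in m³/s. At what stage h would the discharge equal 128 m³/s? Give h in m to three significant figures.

h − h₀ = (Q/C)^(1/b) = (128/39.6)^(1/1.57) = 2.111 m
h = 0.53 + 2.111 = 2.641 m

2.64 m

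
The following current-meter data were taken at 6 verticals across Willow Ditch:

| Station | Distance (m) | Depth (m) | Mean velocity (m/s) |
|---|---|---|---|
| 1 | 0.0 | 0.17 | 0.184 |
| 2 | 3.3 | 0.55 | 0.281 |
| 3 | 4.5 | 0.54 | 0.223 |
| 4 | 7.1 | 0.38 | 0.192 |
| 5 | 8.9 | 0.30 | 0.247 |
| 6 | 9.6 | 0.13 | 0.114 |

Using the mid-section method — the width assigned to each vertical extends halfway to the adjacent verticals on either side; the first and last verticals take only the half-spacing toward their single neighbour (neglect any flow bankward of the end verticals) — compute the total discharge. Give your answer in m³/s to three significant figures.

w_1 = (3.3 − 0.0)/2 = 1.65 m; q_1 = 0.184 × 0.17 × 1.65 = 0.05161 m³/s
w_2 = (4.5 − 0.0)/2 = 2.25 m; q_2 = 0.281 × 0.55 × 2.25 = 0.3477 m³/s
w_3 = (7.1 − 3.3)/2 = 1.9 m; q_3 = 0.223 × 0.54 × 1.9 = 0.2288 m³/s
w_4 = (8.9 − 4.5)/2 = 2.2 m; q_4 = 0.192 × 0.38 × 2.2 = 0.1605 m³/s
w_5 = (9.6 − 7.1)/2 = 1.25 m; q_5 = 0.247 × 0.30 × 1.25 = 0.09263 m³/s
w_6 = (9.6 − 8.9)/2 = 0.35 m; q_6 = 0.114 × 0.13 × 0.35 = 0.005187 m³/s
Q = Σ qᵢ = 0.8865 m³/s

0.886 m³/s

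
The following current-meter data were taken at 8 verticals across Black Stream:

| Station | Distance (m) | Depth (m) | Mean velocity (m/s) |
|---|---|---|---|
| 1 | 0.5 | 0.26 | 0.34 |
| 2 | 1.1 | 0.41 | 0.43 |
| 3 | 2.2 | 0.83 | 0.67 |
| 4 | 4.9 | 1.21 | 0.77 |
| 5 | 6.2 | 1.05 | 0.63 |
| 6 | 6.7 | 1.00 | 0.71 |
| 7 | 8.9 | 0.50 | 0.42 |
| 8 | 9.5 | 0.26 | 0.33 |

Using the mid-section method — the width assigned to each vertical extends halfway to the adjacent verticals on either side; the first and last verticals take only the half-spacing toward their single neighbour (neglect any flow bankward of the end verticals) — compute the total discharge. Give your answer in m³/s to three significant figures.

w_1 = (1.1 − 0.5)/2 = 0.3 m; q_1 = 0.34 × 0.26 × 0.3 = 0.02652 m³/s
w_2 = (2.2 − 0.5)/2 = 0.85 m; q_2 = 0.43 × 0.41 × 0.85 = 0.1499 m³/s
w_3 = (4.9 − 1.1)/2 = 1.9 m; q_3 = 0.67 × 0.83 × 1.9 = 1.057 m³/s
w_4 = (6.2 − 2.2)/2 = 2 m; q_4 = 0.77 × 1.21 × 2 = 1.863 m³/s
w_5 = (6.7 − 4.9)/2 = 0.9 m; q_5 = 0.63 × 1.05 × 0.9 = 0.5954 m³/s
w_6 = (8.9 − 6.2)/2 = 1.35 m; q_6 = 0.71 × 1.00 × 1.35 = 0.9585 m³/s
w_7 = (9.5 − 6.7)/2 = 1.4 m; q_7 = 0.42 × 0.50 × 1.4 = 0.2940 m³/s
w_8 = (9.5 − 8.9)/2 = 0.3 m; q_8 = 0.33 × 0.26 × 0.3 = 0.02574 m³/s
Q = Σ qᵢ = 4.970 m³/s

4.97 m³/s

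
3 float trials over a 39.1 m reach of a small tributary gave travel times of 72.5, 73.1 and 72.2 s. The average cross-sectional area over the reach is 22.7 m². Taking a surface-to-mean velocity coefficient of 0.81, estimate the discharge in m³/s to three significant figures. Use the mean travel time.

t̄ = (72.5 + 73.1 + 72.2) / 3 = 72.6 s
v_surface = L / t̄ = 39.1 / 72.6 = 0.5386 m/s
v_mean = 0.81 × 0.5386 = 0.4362 m/s
Q = A × v_mean = 22.7 × 0.4362 = 9.903 m³/s

9.90 m³/s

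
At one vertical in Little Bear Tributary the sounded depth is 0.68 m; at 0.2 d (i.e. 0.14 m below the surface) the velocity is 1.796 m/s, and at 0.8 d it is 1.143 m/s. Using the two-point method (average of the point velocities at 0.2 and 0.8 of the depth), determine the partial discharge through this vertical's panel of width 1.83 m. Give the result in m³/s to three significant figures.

v̄ = (1.796 + 1.143) / 2 = 1.470 m/s
q = v̄ × d × w = 1.470 × 0.68 × 1.83 = 1.829 m³/s

1.83 m³/s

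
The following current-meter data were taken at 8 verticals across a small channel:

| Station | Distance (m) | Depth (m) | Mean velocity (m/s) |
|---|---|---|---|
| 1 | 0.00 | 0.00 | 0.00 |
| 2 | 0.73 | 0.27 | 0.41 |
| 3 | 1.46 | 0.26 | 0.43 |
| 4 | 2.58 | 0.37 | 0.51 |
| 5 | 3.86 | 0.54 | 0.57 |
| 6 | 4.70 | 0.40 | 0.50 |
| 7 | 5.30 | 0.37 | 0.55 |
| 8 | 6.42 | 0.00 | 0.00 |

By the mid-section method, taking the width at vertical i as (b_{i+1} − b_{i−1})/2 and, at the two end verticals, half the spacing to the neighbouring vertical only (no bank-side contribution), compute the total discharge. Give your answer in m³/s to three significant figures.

1.06 m³/s

w_2 = (1.46 − 0.00)/2 = 0.73 m; q_2 = 0.41 × 0.27 × 0.73 = 0.08081 m³/s
w_3 = (2.58 − 0.73)/2 = 0.925 m; q_3 = 0.43 × 0.26 × 0.925 = 0.1034 m³/s
w_4 = (3.86 − 1.46)/2 = 1.2 m; q_4 = 0.51 × 0.37 × 1.2 = 0.2264 m³/s
w_5 = (4.70 − 2.58)/2 = 1.06 m; q_5 = 0.57 × 0.54 × 1.06 = 0.3263 m³/s
w_6 = (5.30 − 3.86)/2 = 0.72 m; q_6 = 0.50 × 0.40 × 0.72 = 0.1440 m³/s
w_7 = (6.42 − 4.70)/2 = 0.86 m; q_7 = 0.55 × 0.37 × 0.86 = 0.1750 m³/s
Stations 1, 8 contribute zero (depth or velocity is 0).
Q = Σ qᵢ = 1.056 m³/s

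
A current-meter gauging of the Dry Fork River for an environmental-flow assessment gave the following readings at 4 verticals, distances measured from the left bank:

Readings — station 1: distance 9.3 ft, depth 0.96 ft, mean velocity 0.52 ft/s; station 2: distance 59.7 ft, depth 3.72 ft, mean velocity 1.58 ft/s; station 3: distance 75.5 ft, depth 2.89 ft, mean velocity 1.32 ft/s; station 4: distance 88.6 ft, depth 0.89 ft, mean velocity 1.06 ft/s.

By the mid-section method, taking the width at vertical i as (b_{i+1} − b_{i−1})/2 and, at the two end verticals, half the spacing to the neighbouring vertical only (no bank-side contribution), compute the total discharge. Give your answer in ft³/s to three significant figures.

268 ft³/s

w_1 = (59.7 − 9.3)/2 = 25.2 ft; q_1 = 0.52 × 0.96 × 25.2 = 12.58 ft³/s
w_2 = (75.5 − 9.3)/2 = 33.1 ft; q_2 = 1.58 × 3.72 × 33.1 = 194.5 ft³/s
w_3 = (88.6 − 59.7)/2 = 14.45 ft; q_3 = 1.32 × 2.89 × 14.45 = 55.12 ft³/s
w_4 = (88.6 − 75.5)/2 = 6.55 ft; q_4 = 1.06 × 0.89 × 6.55 = 6.179 ft³/s
Q = Σ qᵢ = 268.4 ft³/s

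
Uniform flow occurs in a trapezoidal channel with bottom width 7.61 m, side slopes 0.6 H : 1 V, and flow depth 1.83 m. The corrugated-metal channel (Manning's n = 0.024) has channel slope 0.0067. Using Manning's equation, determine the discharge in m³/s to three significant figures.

A = (b + z·y)·y = (7.61 + 0.6×1.83)×1.83 = 15.94 m²
P = b + 2y√(1+z²) = 7.61 + 2×1.83×√(1+0.6²) = 11.88 m
R = A/P = 15.94/11.88 = 1.342 m
Q = (1/n)·A·R^(2/3)·S^(1/2) = (1/0.024) × 15.94 × 1.342^(2/3) × 0.0067^(1/2) = 66.11 m³/s

66.1 m³/s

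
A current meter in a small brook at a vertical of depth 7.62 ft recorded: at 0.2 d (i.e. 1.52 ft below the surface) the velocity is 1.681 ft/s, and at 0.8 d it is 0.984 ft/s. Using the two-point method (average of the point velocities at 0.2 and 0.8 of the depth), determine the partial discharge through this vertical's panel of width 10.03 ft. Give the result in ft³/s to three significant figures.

v̄ = (1.681 + 0.984) / 2 = 1.333 ft/s
q = v̄ × d × w = 1.333 × 7.62 × 10.03 = 101.8 ft³/s

102 ft³/s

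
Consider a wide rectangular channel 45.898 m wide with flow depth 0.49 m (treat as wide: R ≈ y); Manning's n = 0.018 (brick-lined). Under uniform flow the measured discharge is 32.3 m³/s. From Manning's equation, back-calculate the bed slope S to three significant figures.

A = b·y = 45.898 × 0.49 = 22.49 m²
Wide channel: R ≈ y = 0.49 m
S = (Q·n / (1·A·R^(2/3)))² = (32.3×0.018 / (1×22.49×0.6215))² = 0.001730

0.00173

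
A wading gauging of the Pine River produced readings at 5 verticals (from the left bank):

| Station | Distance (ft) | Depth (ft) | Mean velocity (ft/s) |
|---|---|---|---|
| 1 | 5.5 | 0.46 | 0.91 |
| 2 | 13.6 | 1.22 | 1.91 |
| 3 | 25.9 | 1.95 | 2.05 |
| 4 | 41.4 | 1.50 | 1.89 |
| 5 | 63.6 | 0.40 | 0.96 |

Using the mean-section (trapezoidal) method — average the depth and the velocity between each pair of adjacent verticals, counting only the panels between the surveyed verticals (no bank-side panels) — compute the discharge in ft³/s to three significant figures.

131 ft³/s

Panel 1-2: Δb = 8.1 ft, d̄ = (0.46+1.22)/2 = 0.84, v̄ = (0.91+1.91)/2 = 1.41 → q = 8.1×0.84×1.41 = 9.594 ft³/s
Panel 2-3: Δb = 12.3 ft, d̄ = (1.22+1.95)/2 = 1.585, v̄ = (1.91+2.05)/2 = 1.98 → q = 12.3×1.585×1.98 = 38.60 ft³/s
Panel 3-4: Δb = 15.5 ft, d̄ = (1.95+1.50)/2 = 1.725, v̄ = (2.05+1.89)/2 = 1.97 → q = 15.5×1.725×1.97 = 52.67 ft³/s
Panel 4-5: Δb = 22.2 ft, d̄ = (1.50+0.40)/2 = 0.95, v̄ = (1.89+0.96)/2 = 1.425 → q = 22.2×0.95×1.425 = 30.05 ft³/s
Q = Σ q = 130.9 ft³/s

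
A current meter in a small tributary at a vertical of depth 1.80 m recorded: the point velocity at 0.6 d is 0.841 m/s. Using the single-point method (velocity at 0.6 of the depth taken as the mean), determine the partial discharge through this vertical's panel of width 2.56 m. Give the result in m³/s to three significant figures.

3.88 m³/s

v̄ = v₀.₆ = 0.841 m/s
q = v̄ × d × w = 0.8410 × 1.80 × 2.56 = 3.875 m³/s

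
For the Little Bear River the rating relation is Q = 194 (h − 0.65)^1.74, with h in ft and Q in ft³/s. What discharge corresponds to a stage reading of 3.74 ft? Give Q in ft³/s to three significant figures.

1380 ft³/s

Q = 194 × (3.74 − 0.65)^1.74 = 194 × 3.09^1.74 = 1381 ft³/s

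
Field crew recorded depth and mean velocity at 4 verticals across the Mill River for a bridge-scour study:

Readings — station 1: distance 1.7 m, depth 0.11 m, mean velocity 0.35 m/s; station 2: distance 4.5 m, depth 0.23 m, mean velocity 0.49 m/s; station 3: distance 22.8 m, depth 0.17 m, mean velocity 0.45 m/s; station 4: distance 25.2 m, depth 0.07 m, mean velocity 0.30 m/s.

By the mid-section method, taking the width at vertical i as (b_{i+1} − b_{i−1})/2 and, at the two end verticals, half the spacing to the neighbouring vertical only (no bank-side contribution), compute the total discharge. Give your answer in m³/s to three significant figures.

2.06 m³/s

w_1 = (4.5 − 1.7)/2 = 1.4 m; q_1 = 0.35 × 0.11 × 1.4 = 0.05390 m³/s
w_2 = (22.8 − 1.7)/2 = 10.55 m; q_2 = 0.49 × 0.23 × 10.55 = 1.189 m³/s
w_3 = (25.2 − 4.5)/2 = 10.35 m; q_3 = 0.45 × 0.17 × 10.35 = 0.7918 m³/s
w_4 = (25.2 − 22.8)/2 = 1.2 m; q_4 = 0.30 × 0.07 × 1.2 = 0.02520 m³/s
Q = Σ qᵢ = 2.060 m³/s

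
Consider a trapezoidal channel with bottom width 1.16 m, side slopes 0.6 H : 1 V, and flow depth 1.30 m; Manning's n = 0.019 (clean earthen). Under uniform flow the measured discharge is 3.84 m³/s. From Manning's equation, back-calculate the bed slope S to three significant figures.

A = (b + z·y)·y = (1.16 + 0.6×1.30)×1.30 = 2.522 m²
P = b + 2y√(1+z²) = 1.16 + 2×1.30×√(1+0.6²) = 4.192 m
R = A/P = 2.522/4.192 = 0.6016 m
S = (Q·n / (1·A·R^(2/3)))² = (3.84×0.019 / (1×2.522×0.7126))² = 0.001648

0.00165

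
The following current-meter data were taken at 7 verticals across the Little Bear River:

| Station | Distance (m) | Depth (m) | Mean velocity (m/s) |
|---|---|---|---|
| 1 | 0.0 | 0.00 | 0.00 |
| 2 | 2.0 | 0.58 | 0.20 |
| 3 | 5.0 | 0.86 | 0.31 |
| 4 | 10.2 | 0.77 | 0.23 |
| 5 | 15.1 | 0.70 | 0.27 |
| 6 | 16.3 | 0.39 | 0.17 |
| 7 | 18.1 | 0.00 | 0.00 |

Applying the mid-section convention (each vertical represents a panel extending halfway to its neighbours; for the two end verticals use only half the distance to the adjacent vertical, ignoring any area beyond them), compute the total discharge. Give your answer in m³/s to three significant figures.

2.95 m³/s

w_2 = (5.0 − 0.0)/2 = 2.5 m; q_2 = 0.20 × 0.58 × 2.5 = 0.2900 m³/s
w_3 = (10.2 − 2.0)/2 = 4.1 m; q_3 = 0.31 × 0.86 × 4.1 = 1.093 m³/s
w_4 = (15.1 − 5.0)/2 = 5.05 m; q_4 = 0.23 × 0.77 × 5.05 = 0.8944 m³/s
w_5 = (16.3 − 10.2)/2 = 3.05 m; q_5 = 0.27 × 0.70 × 3.05 = 0.5765 m³/s
w_6 = (18.1 − 15.1)/2 = 1.5 m; q_6 = 0.17 × 0.39 × 1.5 = 0.09945 m³/s
Stations 1, 7 contribute zero (depth or velocity is 0).
Q = Σ qᵢ = 2.953 m³/s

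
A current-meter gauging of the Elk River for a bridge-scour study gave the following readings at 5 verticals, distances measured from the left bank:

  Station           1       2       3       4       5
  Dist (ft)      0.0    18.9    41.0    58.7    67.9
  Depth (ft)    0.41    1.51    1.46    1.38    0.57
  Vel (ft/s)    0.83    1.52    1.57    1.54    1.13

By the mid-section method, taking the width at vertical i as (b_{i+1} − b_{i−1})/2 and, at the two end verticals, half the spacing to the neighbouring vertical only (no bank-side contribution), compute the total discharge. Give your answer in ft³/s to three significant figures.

w_1 = (18.9 − 0.0)/2 = 9.45 ft; q_1 = 0.83 × 0.41 × 9.45 = 3.216 ft³/s
w_2 = (41.0 − 0.0)/2 = 20.5 ft; q_2 = 1.52 × 1.51 × 20.5 = 47.05 ft³/s
w_3 = (58.7 − 18.9)/2 = 19.9 ft; q_3 = 1.57 × 1.46 × 19.9 = 45.61 ft³/s
w_4 = (67.9 − 41.0)/2 = 13.45 ft; q_4 = 1.54 × 1.38 × 13.45 = 28.58 ft³/s
w_5 = (67.9 − 58.7)/2 = 4.6 ft; q_5 = 1.13 × 0.57 × 4.6 = 2.963 ft³/s
Q = Σ qᵢ = 127.4 ft³/s

127 ft³/s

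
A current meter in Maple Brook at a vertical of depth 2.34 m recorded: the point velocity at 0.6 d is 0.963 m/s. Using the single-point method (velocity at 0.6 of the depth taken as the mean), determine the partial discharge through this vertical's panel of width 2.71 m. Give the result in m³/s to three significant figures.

v̄ = v₀.₆ = 0.963 m/s
q = v̄ × d × w = 0.9630 × 2.34 × 2.71 = 6.107 m³/s

6.11 m³/s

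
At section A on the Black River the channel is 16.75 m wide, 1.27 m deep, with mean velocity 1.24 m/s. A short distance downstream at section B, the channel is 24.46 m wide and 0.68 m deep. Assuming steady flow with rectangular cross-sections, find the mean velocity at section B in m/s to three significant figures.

Q = A₁V₁ = (16.75×1.27) × 1.24 = 26.38 m³/s
A₂ = 24.46 × 0.68 = 16.63 m²
V₂ = Q/A₂ = 26.38/16.63 = 1.586 m/s

1.59 m/s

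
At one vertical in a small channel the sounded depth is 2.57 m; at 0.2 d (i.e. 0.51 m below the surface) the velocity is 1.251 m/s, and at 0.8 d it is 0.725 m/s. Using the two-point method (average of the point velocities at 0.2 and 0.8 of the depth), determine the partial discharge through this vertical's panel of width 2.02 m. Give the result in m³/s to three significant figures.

v̄ = (1.251 + 0.725) / 2 = 0.9880 m/s
q = v̄ × d × w = 0.9880 × 2.57 × 2.02 = 5.129 m³/s

5.13 m³/s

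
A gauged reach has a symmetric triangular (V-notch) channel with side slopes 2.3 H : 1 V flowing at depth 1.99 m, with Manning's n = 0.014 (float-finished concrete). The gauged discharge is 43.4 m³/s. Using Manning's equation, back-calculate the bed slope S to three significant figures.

A = z·y² = 2.3×1.99² = 9.108 m²
P = 2y√(1+z²) = 2×1.99×√(1+2.3²) = 9.982 m
R = A/P = 9.108/9.982 = 0.9125 m
S = (Q·n / (1·A·R^(2/3)))² = (43.4×0.014 / (1×9.108×0.9408))² = 0.005028

0.00503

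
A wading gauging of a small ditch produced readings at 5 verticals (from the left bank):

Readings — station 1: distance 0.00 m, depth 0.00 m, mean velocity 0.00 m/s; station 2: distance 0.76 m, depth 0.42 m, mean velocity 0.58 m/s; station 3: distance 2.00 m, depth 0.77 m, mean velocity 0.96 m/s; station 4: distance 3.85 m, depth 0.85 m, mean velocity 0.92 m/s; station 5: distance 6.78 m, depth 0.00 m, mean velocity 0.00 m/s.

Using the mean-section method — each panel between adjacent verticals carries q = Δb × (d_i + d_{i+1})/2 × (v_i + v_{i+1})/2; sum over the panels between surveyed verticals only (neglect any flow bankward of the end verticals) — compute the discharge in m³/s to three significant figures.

2.60 m³/s

Panel 1-2: Δb = 0.76 m, d̄ = (0.00+0.42)/2 = 0.21, v̄ = (0.00+0.58)/2 = 0.29 → q = 0.76×0.21×0.29 = 0.04628 m³/s
Panel 2-3: Δb = 1.24 m, d̄ = (0.42+0.77)/2 = 0.595, v̄ = (0.58+0.96)/2 = 0.77 → q = 1.24×0.595×0.77 = 0.5681 m³/s
Panel 3-4: Δb = 1.85 m, d̄ = (0.77+0.85)/2 = 0.81, v̄ = (0.96+0.92)/2 = 0.94 → q = 1.85×0.81×0.94 = 1.409 m³/s
Panel 4-5: Δb = 2.93 m, d̄ = (0.85+0.00)/2 = 0.425, v̄ = (0.92+0.00)/2 = 0.46 → q = 2.93×0.425×0.46 = 0.5728 m³/s
Q = Σ q = 2.596 m³/s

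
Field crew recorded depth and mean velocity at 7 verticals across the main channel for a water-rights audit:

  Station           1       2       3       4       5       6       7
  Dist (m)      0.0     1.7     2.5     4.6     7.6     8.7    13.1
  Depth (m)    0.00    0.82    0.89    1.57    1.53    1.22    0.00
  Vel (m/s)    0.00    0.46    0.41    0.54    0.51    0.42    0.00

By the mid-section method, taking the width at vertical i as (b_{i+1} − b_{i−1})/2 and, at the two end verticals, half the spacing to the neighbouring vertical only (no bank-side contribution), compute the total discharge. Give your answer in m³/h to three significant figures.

w_2 = (2.5 − 0.0)/2 = 1.25 m; q_2 = 0.46 × 0.82 × 1.25 = 0.4715 m³/s
w_3 = (4.6 − 1.7)/2 = 1.45 m; q_3 = 0.41 × 0.89 × 1.45 = 0.5291 m³/s
w_4 = (7.6 − 2.5)/2 = 2.55 m; q_4 = 0.54 × 1.57 × 2.55 = 2.162 m³/s
w_5 = (8.7 − 4.6)/2 = 2.05 m; q_5 = 0.51 × 1.53 × 2.05 = 1.600 m³/s
w_6 = (13.1 − 7.6)/2 = 2.75 m; q_6 = 0.42 × 1.22 × 2.75 = 1.409 m³/s
Stations 1, 7 contribute zero (depth or velocity is 0).
Q = Σ qᵢ = 6.171 m³/s
= 6.171 × 3600 = 22220 m³/h

22200 m³/h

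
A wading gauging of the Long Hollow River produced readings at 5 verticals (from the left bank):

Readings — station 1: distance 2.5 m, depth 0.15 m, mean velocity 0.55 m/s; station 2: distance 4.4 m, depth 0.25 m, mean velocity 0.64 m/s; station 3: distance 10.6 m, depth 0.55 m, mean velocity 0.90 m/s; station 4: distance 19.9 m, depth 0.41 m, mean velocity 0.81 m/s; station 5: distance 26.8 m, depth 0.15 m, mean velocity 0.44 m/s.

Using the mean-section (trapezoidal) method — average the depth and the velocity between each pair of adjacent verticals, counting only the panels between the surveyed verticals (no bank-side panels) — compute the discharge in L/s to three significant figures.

7160 L/s

Panel 1-2: Δb = 1.9 m, d̄ = (0.15+0.25)/2 = 0.2, v̄ = (0.55+0.64)/2 = 0.595 → q = 1.9×0.2×0.595 = 0.2261 m³/s
Panel 2-3: Δb = 6.2 m, d̄ = (0.25+0.55)/2 = 0.4, v̄ = (0.64+0.90)/2 = 0.77 → q = 6.2×0.4×0.77 = 1.910 m³/s
Panel 3-4: Δb = 9.3 m, d̄ = (0.55+0.41)/2 = 0.48, v̄ = (0.90+0.81)/2 = 0.855 → q = 9.3×0.48×0.855 = 3.817 m³/s
Panel 4-5: Δb = 6.9 m, d̄ = (0.41+0.15)/2 = 0.28, v̄ = (0.81+0.44)/2 = 0.625 → q = 6.9×0.28×0.625 = 1.208 m³/s
Q = Σ q = 7.160 m³/s
= 7.160 × 1000 = 7160 L/s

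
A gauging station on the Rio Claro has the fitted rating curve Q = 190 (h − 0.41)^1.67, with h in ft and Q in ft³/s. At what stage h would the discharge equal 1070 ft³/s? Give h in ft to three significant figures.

h − h₀ = (Q/C)^(1/b) = (1070/190)^(1/1.67) = 2.815 ft
h = 0.41 + 2.815 = 3.225 ft

3.23 ft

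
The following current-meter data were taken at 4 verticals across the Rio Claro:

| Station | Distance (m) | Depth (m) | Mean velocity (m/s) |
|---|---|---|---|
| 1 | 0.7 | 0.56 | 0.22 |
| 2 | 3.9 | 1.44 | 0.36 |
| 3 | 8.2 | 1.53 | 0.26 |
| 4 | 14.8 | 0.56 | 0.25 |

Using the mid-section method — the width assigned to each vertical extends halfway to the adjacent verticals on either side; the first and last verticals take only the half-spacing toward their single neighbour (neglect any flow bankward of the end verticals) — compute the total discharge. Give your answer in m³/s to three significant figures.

w_1 = (3.9 − 0.7)/2 = 1.6 m; q_1 = 0.22 × 0.56 × 1.6 = 0.1971 m³/s
w_2 = (8.2 − 0.7)/2 = 3.75 m; q_2 = 0.36 × 1.44 × 3.75 = 1.944 m³/s
w_3 = (14.8 − 3.9)/2 = 5.45 m; q_3 = 0.26 × 1.53 × 5.45 = 2.168 m³/s
w_4 = (14.8 − 8.2)/2 = 3.3 m; q_4 = 0.25 × 0.56 × 3.3 = 0.4620 m³/s
Q = Σ qᵢ = 4.771 m³/s

4.77 m³/s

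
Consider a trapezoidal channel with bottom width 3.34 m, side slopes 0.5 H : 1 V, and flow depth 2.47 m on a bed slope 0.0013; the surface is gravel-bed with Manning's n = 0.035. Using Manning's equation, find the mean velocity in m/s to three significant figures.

A = (b + z·y)·y = (3.34 + 0.5×2.47)×2.47 = 11.30 m²
P = b + 2y√(1+z²) = 3.34 + 2×2.47×√(1+0.5²) = 8.863 m
R = A/P = 11.30/8.863 = 1.275 m
Q = (1/n)·A·R^(2/3)·S^(1/2) = (1/0.035) × 11.30 × 1.275^(2/3) × 0.0013^(1/2) = 13.69 m³/s
V = Q/A = 13.69/11.30 = 1.211 m/s

1.21 m/s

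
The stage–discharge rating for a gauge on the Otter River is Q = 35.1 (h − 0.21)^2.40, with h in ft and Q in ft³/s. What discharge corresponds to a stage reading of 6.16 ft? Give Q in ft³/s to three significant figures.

2540 ft³/s

Q = 35.1 × (6.16 − 0.21)^2.40 = 35.1 × 5.95^2.40 = 2536 ft³/s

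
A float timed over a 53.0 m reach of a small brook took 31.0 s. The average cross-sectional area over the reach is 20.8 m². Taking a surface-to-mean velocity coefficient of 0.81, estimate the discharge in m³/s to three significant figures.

28.8 m³/s

v_surface = L / t̄ = 53.0 / 31 = 1.710 m/s
v_mean = 0.81 × 1.710 = 1.385 m/s
Q = A × v_mean = 20.8 × 1.385 = 28.80 m³/s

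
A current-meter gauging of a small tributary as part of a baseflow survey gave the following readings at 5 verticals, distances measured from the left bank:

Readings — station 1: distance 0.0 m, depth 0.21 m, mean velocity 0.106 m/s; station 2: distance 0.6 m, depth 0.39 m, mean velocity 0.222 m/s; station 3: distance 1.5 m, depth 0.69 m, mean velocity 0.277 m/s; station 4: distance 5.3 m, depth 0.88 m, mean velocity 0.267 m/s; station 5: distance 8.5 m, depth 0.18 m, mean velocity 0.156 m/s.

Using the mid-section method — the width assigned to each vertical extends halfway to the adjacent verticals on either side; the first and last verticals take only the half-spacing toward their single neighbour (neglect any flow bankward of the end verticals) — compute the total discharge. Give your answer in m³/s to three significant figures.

w_1 = (0.6 − 0.0)/2 = 0.3 m; q_1 = 0.106 × 0.21 × 0.3 = 0.006678 m³/s
w_2 = (1.5 − 0.0)/2 = 0.75 m; q_2 = 0.222 × 0.39 × 0.75 = 0.06494 m³/s
w_3 = (5.3 − 0.6)/2 = 2.35 m; q_3 = 0.277 × 0.69 × 2.35 = 0.4492 m³/s
w_4 = (8.5 − 1.5)/2 = 3.5 m; q_4 = 0.267 × 0.88 × 3.5 = 0.8224 m³/s
w_5 = (8.5 − 5.3)/2 = 1.6 m; q_5 = 0.156 × 0.18 × 1.6 = 0.04493 m³/s
Q = Σ qᵢ = 1.388 m³/s

1.39 m³/s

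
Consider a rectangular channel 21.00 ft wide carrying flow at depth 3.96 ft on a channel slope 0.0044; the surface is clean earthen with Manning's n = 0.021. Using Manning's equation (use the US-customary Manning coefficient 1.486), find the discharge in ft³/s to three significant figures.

789 ft³/s

A = b·y = 21.00 × 3.96 = 83.16 ft²
P = b + 2y = 21.00 + 2×3.96 = 28.92 ft
R = A/P = 83.16/28.92 = 2.876 ft
Q = (1.486/n)·A·R^(2/3)·S^(1/2) = (1.486/0.021) × 83.16 × 2.876^(2/3) × 0.0044^(1/2) = 789.3 ft³/s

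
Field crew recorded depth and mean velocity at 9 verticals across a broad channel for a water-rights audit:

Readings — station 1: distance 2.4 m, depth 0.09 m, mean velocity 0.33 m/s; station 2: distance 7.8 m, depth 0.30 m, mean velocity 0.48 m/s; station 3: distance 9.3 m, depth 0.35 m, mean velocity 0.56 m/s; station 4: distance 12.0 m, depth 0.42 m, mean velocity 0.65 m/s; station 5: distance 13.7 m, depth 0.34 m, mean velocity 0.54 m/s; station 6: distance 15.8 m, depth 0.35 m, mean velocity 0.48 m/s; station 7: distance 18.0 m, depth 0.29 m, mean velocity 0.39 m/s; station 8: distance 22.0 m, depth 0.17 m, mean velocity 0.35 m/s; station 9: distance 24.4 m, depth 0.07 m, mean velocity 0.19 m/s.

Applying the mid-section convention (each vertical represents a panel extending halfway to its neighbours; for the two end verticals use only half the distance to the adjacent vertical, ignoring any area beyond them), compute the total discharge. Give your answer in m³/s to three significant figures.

w_1 = (7.8 − 2.4)/2 = 2.7 m; q_1 = 0.33 × 0.09 × 2.7 = 0.08019 m³/s
w_2 = (9.3 − 2.4)/2 = 3.45 m; q_2 = 0.48 × 0.30 × 3.45 = 0.4968 m³/s
w_3 = (12.0 − 7.8)/2 = 2.1 m; q_3 = 0.56 × 0.35 × 2.1 = 0.4116 m³/s
w_4 = (13.7 − 9.3)/2 = 2.2 m; q_4 = 0.65 × 0.42 × 2.2 = 0.6006 m³/s
w_5 = (15.8 − 12.0)/2 = 1.9 m; q_5 = 0.54 × 0.34 × 1.9 = 0.3488 m³/s
w_6 = (18.0 − 13.7)/2 = 2.15 m; q_6 = 0.48 × 0.35 × 2.15 = 0.3612 m³/s
w_7 = (22.0 − 15.8)/2 = 3.1 m; q_7 = 0.39 × 0.29 × 3.1 = 0.3506 m³/s
w_8 = (24.4 − 18.0)/2 = 3.2 m; q_8 = 0.35 × 0.17 × 3.2 = 0.1904 m³/s
w_9 = (24.4 − 22.0)/2 = 1.2 m; q_9 = 0.19 × 0.07 × 1.2 = 0.01596 m³/s
Q = Σ qᵢ = 2.856 m³/s

2.86 m³/s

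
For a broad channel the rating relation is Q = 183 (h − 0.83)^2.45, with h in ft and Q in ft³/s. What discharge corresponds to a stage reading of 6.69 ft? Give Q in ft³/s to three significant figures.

Q = 183 × (6.69 − 0.83)^2.45 = 183 × 5.86^2.45 = 13930 ft³/s

13900 ft³/s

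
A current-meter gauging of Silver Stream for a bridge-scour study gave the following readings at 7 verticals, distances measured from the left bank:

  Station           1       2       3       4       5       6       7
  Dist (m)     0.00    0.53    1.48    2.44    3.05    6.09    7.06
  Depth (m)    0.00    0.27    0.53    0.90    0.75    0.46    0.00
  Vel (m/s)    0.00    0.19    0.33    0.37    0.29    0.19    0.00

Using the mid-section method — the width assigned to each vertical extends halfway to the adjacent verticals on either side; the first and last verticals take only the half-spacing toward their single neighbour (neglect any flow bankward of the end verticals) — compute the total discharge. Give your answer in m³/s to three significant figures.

1.04 m³/s

w_2 = (1.48 − 0.00)/2 = 0.74 m; q_2 = 0.19 × 0.27 × 0.74 = 0.03796 m³/s
w_3 = (2.44 − 0.53)/2 = 0.955 m; q_3 = 0.33 × 0.53 × 0.955 = 0.1670 m³/s
w_4 = (3.05 − 1.48)/2 = 0.785 m; q_4 = 0.37 × 0.90 × 0.785 = 0.2614 m³/s
w_5 = (6.09 − 2.44)/2 = 1.825 m; q_5 = 0.29 × 0.75 × 1.825 = 0.3969 m³/s
w_6 = (7.06 − 3.05)/2 = 2.005 m; q_6 = 0.19 × 0.46 × 2.005 = 0.1752 m³/s
Stations 1, 7 contribute zero (depth or velocity is 0).
Q = Σ qᵢ = 1.039 m³/s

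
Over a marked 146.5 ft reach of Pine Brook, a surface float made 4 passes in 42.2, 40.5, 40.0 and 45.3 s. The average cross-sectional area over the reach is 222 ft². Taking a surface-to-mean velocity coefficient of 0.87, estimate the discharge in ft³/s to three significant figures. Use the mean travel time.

t̄ = (42.2 + 40.5 + 40.0 + 45.3) / 4 = 42 s
v_surface = L / t̄ = 146.5 / 42 = 3.488 ft/s
v_mean = 0.87 × 3.488 = 3.035 ft/s
Q = A × v_mean = 222 × 3.035 = 673.7 ft³/s

674 ft³/s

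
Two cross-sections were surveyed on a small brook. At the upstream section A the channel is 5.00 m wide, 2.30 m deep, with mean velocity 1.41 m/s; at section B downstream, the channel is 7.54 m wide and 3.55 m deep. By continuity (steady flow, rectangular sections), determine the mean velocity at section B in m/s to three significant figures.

0.606 m/s

Q = A₁V₁ = (5.00×2.30) × 1.41 = 16.22 m³/s
A₂ = 7.54 × 3.55 = 26.77 m²
V₂ = Q/A₂ = 16.22/26.77 = 0.6058 m/s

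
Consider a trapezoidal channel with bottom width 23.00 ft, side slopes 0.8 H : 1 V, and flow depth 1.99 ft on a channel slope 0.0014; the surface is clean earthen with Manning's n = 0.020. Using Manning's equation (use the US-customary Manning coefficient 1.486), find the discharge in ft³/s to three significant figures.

197 ft³/s

A = (b + z·y)·y = (23.00 + 0.8×1.99)×1.99 = 48.94 ft²
P = b + 2y√(1+z²) = 23.00 + 2×1.99×√(1+0.8²) = 28.10 ft
R = A/P = 48.94/28.10 = 1.742 ft
Q = (1.486/n)·A·R^(2/3)·S^(1/2) = (1.486/0.020) × 48.94 × 1.742^(2/3) × 0.0014^(1/2) = 197.0 ft³/s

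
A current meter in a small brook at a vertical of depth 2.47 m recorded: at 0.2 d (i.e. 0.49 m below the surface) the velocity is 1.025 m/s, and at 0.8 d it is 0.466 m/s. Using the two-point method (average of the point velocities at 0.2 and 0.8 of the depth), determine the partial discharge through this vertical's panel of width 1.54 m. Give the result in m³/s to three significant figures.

2.84 m³/s

v̄ = (1.025 + 0.466) / 2 = 0.7455 m/s
q = v̄ × d × w = 0.7455 × 2.47 × 1.54 = 2.836 m³/s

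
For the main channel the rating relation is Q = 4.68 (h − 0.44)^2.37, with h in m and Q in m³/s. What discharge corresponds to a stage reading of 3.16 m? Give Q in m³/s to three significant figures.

50.1 m³/s

Q = 4.68 × (3.16 − 0.44)^2.37 = 4.68 × 2.72^2.37 = 50.14 m³/s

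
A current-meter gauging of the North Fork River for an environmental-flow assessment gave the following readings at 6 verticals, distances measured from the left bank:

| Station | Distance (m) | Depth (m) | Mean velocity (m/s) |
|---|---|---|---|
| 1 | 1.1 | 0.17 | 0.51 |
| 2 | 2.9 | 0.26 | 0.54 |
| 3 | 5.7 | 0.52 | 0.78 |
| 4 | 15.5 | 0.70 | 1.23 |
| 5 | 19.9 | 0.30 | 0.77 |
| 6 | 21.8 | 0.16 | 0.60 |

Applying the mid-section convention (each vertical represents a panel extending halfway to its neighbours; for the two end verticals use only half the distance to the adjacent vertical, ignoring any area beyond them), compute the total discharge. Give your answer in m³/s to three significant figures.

w_1 = (2.9 − 1.1)/2 = 0.9 m; q_1 = 0.51 × 0.17 × 0.9 = 0.07803 m³/s
w_2 = (5.7 − 1.1)/2 = 2.3 m; q_2 = 0.54 × 0.26 × 2.3 = 0.3229 m³/s
w_3 = (15.5 − 2.9)/2 = 6.3 m; q_3 = 0.78 × 0.52 × 6.3 = 2.555 m³/s
w_4 = (19.9 − 5.7)/2 = 7.1 m; q_4 = 1.23 × 0.70 × 7.1 = 6.113 m³/s
w_5 = (21.8 − 15.5)/2 = 3.15 m; q_5 = 0.77 × 0.30 × 3.15 = 0.7277 m³/s
w_6 = (21.8 − 19.9)/2 = 0.95 m; q_6 = 0.60 × 0.16 × 0.95 = 0.09120 m³/s
Q = Σ qᵢ = 9.888 m³/s

9.89 m³/s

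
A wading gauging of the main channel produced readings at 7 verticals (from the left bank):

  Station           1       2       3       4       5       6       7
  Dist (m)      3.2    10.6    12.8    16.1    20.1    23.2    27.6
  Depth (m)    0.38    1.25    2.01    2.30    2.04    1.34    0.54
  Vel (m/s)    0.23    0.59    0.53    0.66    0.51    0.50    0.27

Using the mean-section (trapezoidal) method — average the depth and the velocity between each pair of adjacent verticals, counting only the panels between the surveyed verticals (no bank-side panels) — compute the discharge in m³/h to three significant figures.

64900 m³/h

Panel 1-2: Δb = 7.4 m, d̄ = (0.38+1.25)/2 = 0.815, v̄ = (0.23+0.59)/2 = 0.41 → q = 7.4×0.815×0.41 = 2.473 m³/s
Panel 2-3: Δb = 2.2 m, d̄ = (1.25+2.01)/2 = 1.63, v̄ = (0.59+0.53)/2 = 0.56 → q = 2.2×1.63×0.56 = 2.008 m³/s
Panel 3-4: Δb = 3.3 m, d̄ = (2.01+2.30)/2 = 2.155, v̄ = (0.53+0.66)/2 = 0.595 → q = 3.3×2.155×0.595 = 4.231 m³/s
Panel 4-5: Δb = 4 m, d̄ = (2.30+2.04)/2 = 2.17, v̄ = (0.66+0.51)/2 = 0.585 → q = 4×2.17×0.585 = 5.078 m³/s
Panel 5-6: Δb = 3.1 m, d̄ = (2.04+1.34)/2 = 1.69, v̄ = (0.51+0.50)/2 = 0.505 → q = 3.1×1.69×0.505 = 2.646 m³/s
Panel 6-7: Δb = 4.4 m, d̄ = (1.34+0.54)/2 = 0.94, v̄ = (0.50+0.27)/2 = 0.385 → q = 4.4×0.94×0.385 = 1.592 m³/s
Q = Σ q = 18.03 m³/s
= 18.03 × 3600 = 64900 m³/h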